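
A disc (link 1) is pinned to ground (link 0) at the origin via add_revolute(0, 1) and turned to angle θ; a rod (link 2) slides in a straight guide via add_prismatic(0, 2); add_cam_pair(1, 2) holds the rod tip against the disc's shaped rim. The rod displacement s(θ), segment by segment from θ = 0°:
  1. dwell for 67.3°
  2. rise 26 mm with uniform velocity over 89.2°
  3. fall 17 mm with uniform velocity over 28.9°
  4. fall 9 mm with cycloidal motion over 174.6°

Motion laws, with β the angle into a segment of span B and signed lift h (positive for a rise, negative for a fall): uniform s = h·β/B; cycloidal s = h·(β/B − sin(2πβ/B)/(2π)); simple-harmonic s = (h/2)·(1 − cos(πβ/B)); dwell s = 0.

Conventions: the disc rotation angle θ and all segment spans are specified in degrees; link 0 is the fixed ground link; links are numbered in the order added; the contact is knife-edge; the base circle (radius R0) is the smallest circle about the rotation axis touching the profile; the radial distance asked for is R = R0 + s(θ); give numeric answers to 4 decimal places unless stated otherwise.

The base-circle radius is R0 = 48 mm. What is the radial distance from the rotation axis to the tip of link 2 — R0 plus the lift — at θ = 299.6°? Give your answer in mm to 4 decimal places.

segment 1 (0° to 67.3°, dwell): s unchanged at 0.0000
segment 2 (67.3° to 156.5°, uniform, h = 26) is passed completely: s = 0.0000 + (26) = 26.0000
segment 3 (156.5° to 185.4°, uniform, h = -17) is passed completely: s = 26.0000 + (-17) = 9.0000
θ = 299.6° falls in segment 4 (185.4° to 360°, cycloidal, h = -9): β = 299.6 − 185.4 = 114.2°, B = 174.6°; Δs = -9·(0.6541 − sin(2π·0.6541)/(2π)) = -7.0666; s = 9.0000 − 7.0666 = 1.9334
R = R0 + s = 48 + 1.9334 = 49.9334

49.9334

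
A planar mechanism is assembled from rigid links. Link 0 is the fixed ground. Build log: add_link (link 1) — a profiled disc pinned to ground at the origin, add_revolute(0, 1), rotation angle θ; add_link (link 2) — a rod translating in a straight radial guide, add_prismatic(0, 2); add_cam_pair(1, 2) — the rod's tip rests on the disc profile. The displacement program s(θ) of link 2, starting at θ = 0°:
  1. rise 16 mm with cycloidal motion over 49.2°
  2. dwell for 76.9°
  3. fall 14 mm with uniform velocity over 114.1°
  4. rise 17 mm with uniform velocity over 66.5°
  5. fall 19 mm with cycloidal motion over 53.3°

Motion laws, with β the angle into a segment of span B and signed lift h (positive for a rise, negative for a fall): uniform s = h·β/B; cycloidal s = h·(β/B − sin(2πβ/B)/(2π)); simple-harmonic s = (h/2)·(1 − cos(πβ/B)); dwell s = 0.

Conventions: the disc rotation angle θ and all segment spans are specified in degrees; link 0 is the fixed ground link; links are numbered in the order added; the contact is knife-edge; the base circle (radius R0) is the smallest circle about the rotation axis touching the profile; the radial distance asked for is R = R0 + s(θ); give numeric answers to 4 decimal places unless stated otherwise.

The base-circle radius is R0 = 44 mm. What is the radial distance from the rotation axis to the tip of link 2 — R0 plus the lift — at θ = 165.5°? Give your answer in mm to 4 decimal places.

seg 1 [0°–49.2°] cycloidal, h=16: full span → s += 16 → s = 16.0000
seg 2 [49.2°–126.1°] dwell: s stays 16.0000
seg 3 [126.1°–240.2°] uniform, h=-14: θ=165.5° here. β=39.4, B=114.1. -14·39.4/114.1 = -4.8344 → s = 11.1656
R = R0 + s = 44 + 11.1656 = 55.1656

55.1656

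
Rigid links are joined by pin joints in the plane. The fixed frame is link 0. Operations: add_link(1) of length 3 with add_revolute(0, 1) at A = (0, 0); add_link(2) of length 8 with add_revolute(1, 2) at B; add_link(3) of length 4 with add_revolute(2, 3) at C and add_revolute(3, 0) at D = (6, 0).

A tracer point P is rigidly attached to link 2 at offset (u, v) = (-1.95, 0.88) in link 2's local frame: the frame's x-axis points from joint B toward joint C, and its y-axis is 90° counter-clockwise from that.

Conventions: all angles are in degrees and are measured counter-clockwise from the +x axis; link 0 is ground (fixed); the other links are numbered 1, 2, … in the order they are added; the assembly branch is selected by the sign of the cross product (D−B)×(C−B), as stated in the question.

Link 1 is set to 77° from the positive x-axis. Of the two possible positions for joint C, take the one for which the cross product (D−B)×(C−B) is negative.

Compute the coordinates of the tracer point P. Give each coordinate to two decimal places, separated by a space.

A=(0,0), D=(6.00,0)
B = A + 3.00·(cos77°, sin77°) = (0.6749, 2.9231)
|BD| = 6.0747
circle(B,8.00) ∩ circle(D,4.00): a=6.9882, h=3.8943
  candidates: C₊=(8.6747,2.9742) cross=23.657; C₋=(4.9269,-3.8534) cross=-23.657
  branch - wants cross < 0 → take C=(4.9269,-3.8534) (cross=-23.657)
ex = (C−B)/|BC| = (0.5315,-0.8471); ey = (0.8471,0.5315)
P = B + -1.95·ex + 0.88·ey = (0.3838,5.0426)

0.38 5.04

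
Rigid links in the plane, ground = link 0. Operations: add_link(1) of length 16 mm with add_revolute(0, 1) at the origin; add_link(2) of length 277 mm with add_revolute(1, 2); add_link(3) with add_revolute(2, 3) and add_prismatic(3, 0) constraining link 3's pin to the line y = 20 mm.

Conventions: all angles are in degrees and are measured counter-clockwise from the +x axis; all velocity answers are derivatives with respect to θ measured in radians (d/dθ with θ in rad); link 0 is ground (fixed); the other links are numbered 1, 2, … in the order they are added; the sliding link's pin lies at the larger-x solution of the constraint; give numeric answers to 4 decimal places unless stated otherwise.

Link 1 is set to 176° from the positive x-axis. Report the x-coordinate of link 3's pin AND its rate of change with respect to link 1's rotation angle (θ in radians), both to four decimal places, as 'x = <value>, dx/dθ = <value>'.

geometry: r = 16 mm, L = 277 mm, e = 20 mm
crank pin P = (r cos θ, r sin θ) = (-15.961025, 1.116104)
h = r sin θ − e = 1.116104 − 20 = -18.883896
x = r cos θ + √(L² − h²) = -15.961025 + 276.355565 = 260.394540
dx/dθ = −r sin θ − h·r cos θ/√(L² − h²) (θ in radians; h = -18.883896) = -2.206750

x = 260.3945, dx/dθ = -2.2068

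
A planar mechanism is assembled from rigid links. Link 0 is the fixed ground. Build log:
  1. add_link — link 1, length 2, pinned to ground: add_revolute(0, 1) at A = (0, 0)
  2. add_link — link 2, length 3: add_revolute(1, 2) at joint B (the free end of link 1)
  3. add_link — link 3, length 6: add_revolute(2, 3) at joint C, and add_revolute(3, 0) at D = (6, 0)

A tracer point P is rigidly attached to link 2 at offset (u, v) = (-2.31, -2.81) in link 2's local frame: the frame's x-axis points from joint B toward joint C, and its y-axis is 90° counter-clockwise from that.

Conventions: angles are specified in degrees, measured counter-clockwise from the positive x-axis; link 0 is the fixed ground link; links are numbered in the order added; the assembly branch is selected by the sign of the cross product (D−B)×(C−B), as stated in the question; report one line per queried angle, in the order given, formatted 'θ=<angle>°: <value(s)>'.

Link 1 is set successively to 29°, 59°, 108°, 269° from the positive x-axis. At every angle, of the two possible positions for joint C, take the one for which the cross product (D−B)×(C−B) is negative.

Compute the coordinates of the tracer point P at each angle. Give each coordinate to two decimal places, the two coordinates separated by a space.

A=(0,0), D=(6.00,0)
θ=29°: B = A + 2.00·(cos29°, sin29°) = (1.7492, 0.9696)
θ=29°: |BD| = 4.3599
θ=29°: circle(B,3.00) ∩ circle(D,6.00): a=-0.9164, h=2.8566
θ=29°:   candidates: C₊=(1.4911,3.9585) cross=12.455; C₋=(0.2205,-1.6117) cross=-12.455
θ=29°:   branch - wants cross < 0 → take C=(0.2205,-1.6117) (cross=-12.455)
θ=29°: ex = (C−B)/|BC| = (-0.5096,-0.8604); ey = (0.8604,-0.5096)
θ=29°: P = B + -2.31·ex + -2.81·ey = (0.5086,4.3891)
θ=59°: B = A + 2.00·(cos59°, sin59°) = (1.0301, 1.7143)
θ=59°: |BD| = 5.2573
θ=59°: circle(B,3.00) ∩ circle(D,6.00): a=0.0608, h=2.9994
θ=59°:   candidates: C₊=(2.0656,4.5300) cross=15.769; C₋=(0.1095,-1.1409) cross=-15.769
θ=59°:   branch - wants cross < 0 → take C=(0.1095,-1.1409) (cross=-15.769)
θ=59°: ex = (C−B)/|BC| = (-0.3069,-0.9518); ey = (0.9518,-0.3069)
θ=59°: P = B + -2.31·ex + -2.81·ey = (-0.9355,4.7752)
θ=108°: B = A + 2.00·(cos108°, sin108°) = (-0.6180, 1.9021)
θ=108°: |BD| = 6.8860
θ=108°: circle(B,3.00) ∩ circle(D,6.00): a=1.4825, h=2.6081
θ=108°:   candidates: C₊=(1.5272,3.9993) cross=17.959; C₋=(0.0863,-1.0140) cross=-17.959
θ=108°:   branch - wants cross < 0 → take C=(0.0863,-1.0140) (cross=-17.959)
θ=108°: ex = (C−B)/|BC| = (0.2348,-0.9720); ey = (0.9720,0.2348)
θ=108°: P = B + -2.31·ex + -2.81·ey = (-3.8918,3.4878)
θ=269°: B = A + 2.00·(cos269°, sin269°) = (-0.0349, -1.9997)
θ=269°: |BD| = 6.3576
θ=269°: circle(B,3.00) ∩ circle(D,6.00): a=1.0553, h=2.8082
θ=269°:   candidates: C₊=(0.0836,0.9980) cross=17.854; C₋=(1.8502,-4.3335) cross=-17.854
θ=269°:   branch - wants cross < 0 → take C=(1.8502,-4.3335) (cross=-17.854)
θ=269°: ex = (C−B)/|BC| = (0.6284,-0.7779); ey = (0.7779,0.6284)
θ=269°: P = B + -2.31·ex + -2.81·ey = (-3.6724,-1.9684)

θ=29°: 0.51 4.39
θ=59°: -0.94 4.78
θ=108°: -3.89 3.49
θ=269°: -3.67 -1.97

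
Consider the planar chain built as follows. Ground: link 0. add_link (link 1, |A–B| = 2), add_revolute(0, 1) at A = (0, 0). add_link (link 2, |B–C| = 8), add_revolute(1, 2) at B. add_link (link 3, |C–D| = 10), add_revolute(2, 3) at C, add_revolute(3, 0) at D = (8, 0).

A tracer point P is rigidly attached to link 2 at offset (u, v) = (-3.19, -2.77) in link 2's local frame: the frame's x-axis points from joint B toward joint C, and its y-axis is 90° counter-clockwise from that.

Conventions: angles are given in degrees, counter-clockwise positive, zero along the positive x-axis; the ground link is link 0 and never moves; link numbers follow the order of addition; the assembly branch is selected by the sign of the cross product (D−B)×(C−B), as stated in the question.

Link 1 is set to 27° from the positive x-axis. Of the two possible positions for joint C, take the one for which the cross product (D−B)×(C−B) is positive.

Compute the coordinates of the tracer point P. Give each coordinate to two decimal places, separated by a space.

A=(0,0), D=(8.00,0)
B = A + 2.00·(cos27°, sin27°) = (1.7820, 0.9080)
|BD| = 6.2839
circle(B,8.00) ∩ circle(D,10.00): a=0.2775, h=7.9952
  candidates: C₊=(3.2119,8.7792) cross=50.241; C₋=(0.9014,-7.0434) cross=-50.241
  branch + wants cross > 0 → take C=(3.2119,8.7792) (cross=50.241)
ex = (C−B)/|BC| = (0.1787,0.9839); ey = (-0.9839,0.1787)
P = B + -3.19·ex + -2.77·ey = (3.9373,-2.7257)

3.94 -2.73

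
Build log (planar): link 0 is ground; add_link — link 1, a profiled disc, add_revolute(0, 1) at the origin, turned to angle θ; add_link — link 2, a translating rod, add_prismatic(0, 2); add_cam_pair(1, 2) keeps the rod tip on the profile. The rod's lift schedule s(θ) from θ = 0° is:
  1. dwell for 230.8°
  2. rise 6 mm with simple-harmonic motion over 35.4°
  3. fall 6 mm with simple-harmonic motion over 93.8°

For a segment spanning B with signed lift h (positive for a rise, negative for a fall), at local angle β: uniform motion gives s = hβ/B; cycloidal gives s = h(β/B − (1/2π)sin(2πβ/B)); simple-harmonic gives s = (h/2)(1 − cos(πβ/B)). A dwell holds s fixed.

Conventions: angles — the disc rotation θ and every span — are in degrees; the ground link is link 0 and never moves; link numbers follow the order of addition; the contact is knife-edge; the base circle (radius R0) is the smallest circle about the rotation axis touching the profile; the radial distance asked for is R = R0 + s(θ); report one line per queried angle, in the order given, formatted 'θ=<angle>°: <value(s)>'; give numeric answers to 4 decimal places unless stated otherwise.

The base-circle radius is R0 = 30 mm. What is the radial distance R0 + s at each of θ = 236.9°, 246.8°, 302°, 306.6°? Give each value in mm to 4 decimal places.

seg 1 [0°–230.8°] dwell: s stays 0.0000
seg 2 [230.8°–266.2°] simple-harmonic, h=6: θ=236.9° here. β=6.1, B=35.4. 6/2·(1 − cos(π·0.1723)) = 0.4290 → s = 0.4290
seg 2 [230.8°–266.2°] simple-harmonic, h=6: θ=246.8° here. β=16, B=35.4. 6/2·(1 − cos(π·0.4520)) = 2.5491 → s = 2.5491
seg 2 [230.8°–266.2°] simple-harmonic, h=6: full span → s += 6 → s = 6.0000
seg 3 [266.2°–360°] simple-harmonic, h=-6: θ=302° here. β=35.8, B=93.8. -6/2·(1 − cos(π·0.3817)) = -1.9102 → s = 4.0898
seg 3 [266.2°–360°] simple-harmonic, h=-6: θ=306.6° here. β=40.4, B=93.8. -6/2·(1 − cos(π·0.4307)) = -2.3520 → s = 3.6480
θ=236.9°: R = R0 + s = 30 + 0.4290 = 30.4290
θ=246.8°: R = R0 + s = 30 + 2.5491 = 32.5491
θ=302°: R = R0 + s = 30 + 4.0898 = 34.0898
θ=306.6°: R = R0 + s = 30 + 3.6480 = 33.6480

θ=236.9°: 30.4290
θ=246.8°: 32.5491
θ=302°: 34.0898
θ=306.6°: 33.6480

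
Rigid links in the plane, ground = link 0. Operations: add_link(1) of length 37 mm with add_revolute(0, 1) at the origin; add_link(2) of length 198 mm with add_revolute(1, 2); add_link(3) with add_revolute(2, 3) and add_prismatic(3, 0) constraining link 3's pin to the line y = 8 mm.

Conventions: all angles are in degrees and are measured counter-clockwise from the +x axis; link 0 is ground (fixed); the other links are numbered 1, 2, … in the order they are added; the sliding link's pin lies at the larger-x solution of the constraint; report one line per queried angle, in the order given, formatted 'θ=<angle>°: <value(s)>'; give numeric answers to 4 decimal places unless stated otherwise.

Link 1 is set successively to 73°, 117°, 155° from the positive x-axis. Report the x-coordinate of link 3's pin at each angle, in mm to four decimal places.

geometry: r = 37 mm, L = 198 mm, e = 8 mm
θ=73°: crank pin P = (r cos θ, r sin θ) = (10.817753, 35.383276)
θ=73°: h = r sin θ − e = 35.383276 − 8 = 27.383276
θ=73°: x = r cos θ + √(L² − h²) = 10.817753 + 196.097313 = 206.915066
θ=117°: crank pin P = (r cos θ, r sin θ) = (-16.797648, 32.967241)
θ=117°: h = r sin θ − e = 32.967241 − 8 = 24.967241
θ=117°: x = r cos θ + √(L² − h²) = -16.797648 + 196.419543 = 179.621894
θ=155°: crank pin P = (r cos θ, r sin θ) = (-33.533388, 15.636876)
θ=155°: h = r sin θ − e = 15.636876 − 8 = 7.636876
θ=155°: x = r cos θ + √(L² − h²) = -33.533388 + 197.852668 = 164.319280

θ=73°: 206.9151
θ=117°: 179.6219
θ=155°: 164.3193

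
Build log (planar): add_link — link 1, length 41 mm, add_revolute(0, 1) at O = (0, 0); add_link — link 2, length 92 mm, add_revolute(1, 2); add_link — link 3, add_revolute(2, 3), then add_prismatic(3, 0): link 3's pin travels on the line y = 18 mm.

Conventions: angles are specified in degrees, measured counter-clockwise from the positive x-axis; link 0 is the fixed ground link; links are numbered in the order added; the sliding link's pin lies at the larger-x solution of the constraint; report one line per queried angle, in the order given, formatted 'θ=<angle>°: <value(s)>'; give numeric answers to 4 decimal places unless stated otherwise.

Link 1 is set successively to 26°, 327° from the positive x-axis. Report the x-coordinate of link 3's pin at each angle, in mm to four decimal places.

geometry: r = 41 mm, L = 92 mm, e = 18 mm
θ=26°: crank pin P = (r cos θ, r sin θ) = (36.850556, 17.973217)
θ=26°: h = r sin θ − e = 17.973217 − 18 = -0.026783
θ=26°: x = r cos θ + √(L² − h²) = 36.850556 + 91.999996 = 128.850552
θ=327°: crank pin P = (r cos θ, r sin θ) = (34.385493, -22.330200)
θ=327°: h = r sin θ − e = -22.330200 − 18 = -40.330200
θ=327°: x = r cos θ + √(L² − h²) = 34.385493 + 82.689025 = 117.074519

θ=26°: 128.8506
θ=327°: 117.0745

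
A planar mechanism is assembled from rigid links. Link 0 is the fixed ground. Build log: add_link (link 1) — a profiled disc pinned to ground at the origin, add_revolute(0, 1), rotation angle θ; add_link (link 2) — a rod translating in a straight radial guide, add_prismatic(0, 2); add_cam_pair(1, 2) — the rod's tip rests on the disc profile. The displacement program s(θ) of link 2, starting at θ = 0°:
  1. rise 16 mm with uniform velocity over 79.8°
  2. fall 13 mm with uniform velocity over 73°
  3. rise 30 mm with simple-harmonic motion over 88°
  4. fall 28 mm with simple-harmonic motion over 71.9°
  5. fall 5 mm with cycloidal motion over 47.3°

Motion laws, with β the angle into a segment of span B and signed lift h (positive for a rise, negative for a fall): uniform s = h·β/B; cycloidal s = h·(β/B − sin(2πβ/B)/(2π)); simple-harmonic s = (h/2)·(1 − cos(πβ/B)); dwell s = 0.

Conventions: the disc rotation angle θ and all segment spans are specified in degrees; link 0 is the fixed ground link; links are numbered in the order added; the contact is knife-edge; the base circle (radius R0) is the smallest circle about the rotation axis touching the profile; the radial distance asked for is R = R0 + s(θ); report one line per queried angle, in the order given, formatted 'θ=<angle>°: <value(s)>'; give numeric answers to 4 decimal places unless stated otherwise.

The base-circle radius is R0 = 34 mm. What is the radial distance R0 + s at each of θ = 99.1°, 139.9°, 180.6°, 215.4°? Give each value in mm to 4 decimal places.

seg 1 [0°–79.8°] uniform, h=16: full span → s += 16 → s = 16.0000
seg 2 [79.8°–152.8°] uniform, h=-13: θ=99.1° here. β=19.3, B=73. -13·19.3/73 = -3.4370 → s = 12.5630
seg 2 [79.8°–152.8°] uniform, h=-13: θ=139.9° here. β=60.1, B=73. -13·60.1/73 = -10.7027 → s = 5.2973
seg 2 [79.8°–152.8°] uniform, h=-13: full span → s += -13 → s = 3.0000
seg 3 [152.8°–240.8°] simple-harmonic, h=30: θ=180.6° here. β=27.8, B=88. 30/2·(1 − cos(π·0.3159)) = 6.8005 → s = 9.8005
seg 3 [152.8°–240.8°] simple-harmonic, h=30: θ=215.4° here. β=62.6, B=88. 30/2·(1 − cos(π·0.7114)) = 24.2443 → s = 27.2443
θ=99.1°: R = R0 + s = 34 + 12.5630 = 46.5630
θ=139.9°: R = R0 + s = 34 + 5.2973 = 39.2973
θ=180.6°: R = R0 + s = 34 + 9.8005 = 43.8005
θ=215.4°: R = R0 + s = 34 + 27.2443 = 61.2443

θ=99.1°: 46.5630
θ=139.9°: 39.2973
θ=180.6°: 43.8005
θ=215.4°: 61.2443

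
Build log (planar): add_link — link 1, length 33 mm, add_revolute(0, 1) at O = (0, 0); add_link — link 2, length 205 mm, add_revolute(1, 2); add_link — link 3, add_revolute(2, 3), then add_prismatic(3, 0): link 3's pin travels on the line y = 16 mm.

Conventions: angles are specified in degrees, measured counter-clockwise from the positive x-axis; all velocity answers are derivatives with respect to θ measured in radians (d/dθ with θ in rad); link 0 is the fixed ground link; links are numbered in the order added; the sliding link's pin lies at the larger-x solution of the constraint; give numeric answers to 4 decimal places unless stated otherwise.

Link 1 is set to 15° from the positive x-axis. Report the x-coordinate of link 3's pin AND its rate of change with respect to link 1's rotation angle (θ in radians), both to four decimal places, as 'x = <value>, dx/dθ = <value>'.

geometry: r = 33 mm, L = 205 mm, e = 16 mm
crank pin P = (r cos θ, r sin θ) = (31.875552, 8.541028)
h = r sin θ − e = 8.541028 − 16 = -7.458972
x = r cos θ + √(L² − h²) = 31.875552 + 204.864257 = 236.739809
dx/dθ = −r sin θ − h·r cos θ/√(L² − h²) (θ in radians; h = -7.458972) = -7.380461

x = 236.7398, dx/dθ = -7.3805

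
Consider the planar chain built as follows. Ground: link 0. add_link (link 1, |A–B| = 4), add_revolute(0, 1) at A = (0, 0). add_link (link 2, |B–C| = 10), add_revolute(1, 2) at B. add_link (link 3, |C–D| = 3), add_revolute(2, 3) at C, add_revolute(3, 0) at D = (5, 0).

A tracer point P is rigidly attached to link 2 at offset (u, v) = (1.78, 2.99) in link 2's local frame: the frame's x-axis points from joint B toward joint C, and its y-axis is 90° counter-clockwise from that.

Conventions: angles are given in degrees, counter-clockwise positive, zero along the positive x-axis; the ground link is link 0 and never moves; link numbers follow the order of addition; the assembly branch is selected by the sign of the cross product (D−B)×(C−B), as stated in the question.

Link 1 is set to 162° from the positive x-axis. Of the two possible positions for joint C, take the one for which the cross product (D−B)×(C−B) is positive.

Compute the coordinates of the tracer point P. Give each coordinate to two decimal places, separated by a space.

A=(0,0), D=(5.00,0)
B = A + 4.00·(cos162°, sin162°) = (-3.8042, 1.2361)
|BD| = 8.8906
circle(B,10.00) ∩ circle(D,3.00): a=9.5631, h=2.9237
  candidates: C₊=(6.0724,2.8018) cross=25.993; C₋=(5.2595,-2.9888) cross=-25.993
  branch + wants cross > 0 → take C=(6.0724,2.8018) (cross=25.993)
ex = (C−B)/|BC| = (0.9877,0.1566); ey = (-0.1566,0.9877)
P = B + 1.78·ex + 2.99·ey = (-2.5143,4.4679)

-2.51 4.47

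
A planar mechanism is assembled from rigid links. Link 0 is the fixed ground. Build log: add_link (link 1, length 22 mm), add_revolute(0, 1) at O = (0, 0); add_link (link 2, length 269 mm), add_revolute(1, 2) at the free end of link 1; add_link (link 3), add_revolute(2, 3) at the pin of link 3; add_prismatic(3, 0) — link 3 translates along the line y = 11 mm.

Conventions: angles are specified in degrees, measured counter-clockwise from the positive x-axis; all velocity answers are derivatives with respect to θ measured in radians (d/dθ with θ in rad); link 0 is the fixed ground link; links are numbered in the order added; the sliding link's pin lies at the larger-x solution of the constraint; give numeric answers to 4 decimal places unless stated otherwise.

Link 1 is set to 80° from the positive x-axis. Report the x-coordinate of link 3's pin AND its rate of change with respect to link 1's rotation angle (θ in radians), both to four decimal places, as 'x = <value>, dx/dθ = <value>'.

geometry: r = 22 mm, L = 269 mm, e = 11 mm
crank pin P = (r cos θ, r sin θ) = (3.820260, 21.665771)
h = r sin θ − e = 21.665771 − 11 = 10.665771
x = r cos θ + √(L² − h²) = 3.820260 + 268.788470 = 272.608729
dx/dθ = −r sin θ − h·r cos θ/√(L² − h²) (θ in radians; h = 10.665771) = -21.817362

x = 272.6087, dx/dθ = -21.8174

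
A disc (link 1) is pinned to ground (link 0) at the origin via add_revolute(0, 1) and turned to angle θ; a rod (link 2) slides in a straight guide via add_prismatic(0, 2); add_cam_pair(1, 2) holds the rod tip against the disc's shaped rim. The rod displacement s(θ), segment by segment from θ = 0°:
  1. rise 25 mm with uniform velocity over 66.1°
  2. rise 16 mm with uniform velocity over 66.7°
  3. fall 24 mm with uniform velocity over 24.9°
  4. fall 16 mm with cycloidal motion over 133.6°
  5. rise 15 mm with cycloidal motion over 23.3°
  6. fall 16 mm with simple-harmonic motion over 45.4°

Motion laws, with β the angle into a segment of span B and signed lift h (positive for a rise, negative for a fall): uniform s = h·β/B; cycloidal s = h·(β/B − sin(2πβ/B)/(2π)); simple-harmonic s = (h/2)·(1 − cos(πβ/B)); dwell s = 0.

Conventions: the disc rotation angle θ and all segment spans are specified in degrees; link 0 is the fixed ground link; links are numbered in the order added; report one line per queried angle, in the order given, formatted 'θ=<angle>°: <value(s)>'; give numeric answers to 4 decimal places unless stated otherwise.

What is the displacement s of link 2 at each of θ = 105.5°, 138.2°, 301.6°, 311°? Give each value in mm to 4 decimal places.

segment 1 (0° to 66.1°, uniform, h = 25) is passed completely: s = 0.0000 + (25) = 25.0000
θ = 105.5° falls in segment 2 (66.1° to 132.8°, uniform, h = 16): β = 105.5 − 66.1 = 39.4°, B = 66.7°; Δs = 16·39.4/66.7 = 9.4513; s = 25.0000 + 9.4513 = 34.4513
segment 2 (66.1° to 132.8°, uniform, h = 16) is passed completely: s = 25.0000 + (16) = 41.0000
θ = 138.2° falls in segment 3 (132.8° to 157.7°, uniform, h = -24): β = 138.2 − 132.8 = 5.4°, B = 24.9°; Δs = -24·5.4/24.9 = -5.2048; s = 41.0000 − 5.2048 = 35.7952
segment 3 (132.8° to 157.7°, uniform, h = -24) is passed completely: s = 41.0000 + (-24) = 17.0000
segment 4 (157.7° to 291.3°, cycloidal, h = -16) is passed completely: s = 17.0000 + (-16) = 1.0000
θ = 301.6° falls in segment 5 (291.3° to 314.6°, cycloidal, h = 15): β = 301.6 − 291.3 = 10.3°, B = 23.3°; Δs = 15·(0.4421 − sin(2π·0.4421)/(2π)) = 5.7809; s = 1.0000 + 5.7809 = 6.7809
θ = 311° falls in segment 5 (291.3° to 314.6°, cycloidal, h = 15): β = 311 − 291.3 = 19.7°, B = 23.3°; Δs = 15·(0.8455 − sin(2π·0.8455)/(2π)) = 14.6527; s = 1.0000 + 14.6527 = 15.6527

θ=105.5°: 34.4513
θ=138.2°: 35.7952
θ=301.6°: 6.7809
θ=311°: 15.6527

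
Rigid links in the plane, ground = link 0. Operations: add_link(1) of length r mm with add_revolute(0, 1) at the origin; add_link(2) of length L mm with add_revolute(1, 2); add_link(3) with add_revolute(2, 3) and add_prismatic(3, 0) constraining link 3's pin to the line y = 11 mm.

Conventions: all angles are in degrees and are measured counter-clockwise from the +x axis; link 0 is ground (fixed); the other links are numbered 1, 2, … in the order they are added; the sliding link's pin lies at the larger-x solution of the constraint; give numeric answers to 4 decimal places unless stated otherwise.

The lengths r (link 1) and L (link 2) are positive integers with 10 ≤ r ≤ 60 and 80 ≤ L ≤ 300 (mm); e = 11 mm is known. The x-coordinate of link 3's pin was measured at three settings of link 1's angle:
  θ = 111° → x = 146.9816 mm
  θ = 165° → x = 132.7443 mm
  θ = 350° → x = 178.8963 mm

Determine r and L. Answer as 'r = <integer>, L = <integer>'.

constraint per measurement: (x − r cos θ)² + (r sin θ − e)² = L²
subtracting the θ₁ and θ₂ equations cancels the r² and L² terms:
r = (x₁² − x₂²) / (2[(x₁cos θ₁ + e sin θ₁) − (x₂cos θ₂ + e sin θ₂)]) = 23.9999 → r = 24
L² = (x₁ − r cos θ₁)² + (r sin θ₁ − e)² = 24335.9880 → L = 156.0000 → L = 156
check at θ₃=350°: x = 178.8963 (printed 178.8963) ✓

r = 24, L = 156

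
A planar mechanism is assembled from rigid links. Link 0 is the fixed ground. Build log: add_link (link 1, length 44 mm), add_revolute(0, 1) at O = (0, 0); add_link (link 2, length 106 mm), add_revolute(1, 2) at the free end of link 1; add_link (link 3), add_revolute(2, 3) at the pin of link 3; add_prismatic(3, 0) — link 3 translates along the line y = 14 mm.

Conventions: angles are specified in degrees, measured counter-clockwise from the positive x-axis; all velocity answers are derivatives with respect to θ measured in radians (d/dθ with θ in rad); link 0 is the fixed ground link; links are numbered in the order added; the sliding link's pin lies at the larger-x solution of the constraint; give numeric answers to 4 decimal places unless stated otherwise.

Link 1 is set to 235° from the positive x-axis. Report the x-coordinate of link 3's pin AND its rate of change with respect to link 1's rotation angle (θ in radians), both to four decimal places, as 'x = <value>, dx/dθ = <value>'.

geometry: r = 44 mm, L = 106 mm, e = 14 mm
crank pin P = (r cos θ, r sin θ) = (-25.237363, -36.042690)
h = r sin θ − e = -36.042690 − 14 = -50.042690
x = r cos θ + √(L² − h²) = -25.237363 + 93.443722 = 68.206359
dx/dθ = −r sin θ − h·r cos θ/√(L² − h²) (θ in radians; h = -50.042690) = 22.527116

x = 68.2064, dx/dθ = 22.5271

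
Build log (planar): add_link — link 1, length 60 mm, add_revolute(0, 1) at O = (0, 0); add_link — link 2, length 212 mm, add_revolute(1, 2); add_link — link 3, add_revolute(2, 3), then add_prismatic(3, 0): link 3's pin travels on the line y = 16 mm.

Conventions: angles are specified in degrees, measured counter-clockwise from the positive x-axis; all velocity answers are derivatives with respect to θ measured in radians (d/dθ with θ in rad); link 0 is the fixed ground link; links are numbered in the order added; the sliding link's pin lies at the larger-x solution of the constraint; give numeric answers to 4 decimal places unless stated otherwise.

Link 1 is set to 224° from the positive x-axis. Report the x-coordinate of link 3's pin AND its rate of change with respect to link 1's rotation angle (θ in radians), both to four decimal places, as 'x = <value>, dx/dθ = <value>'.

geometry: r = 60 mm, L = 212 mm, e = 16 mm
crank pin P = (r cos θ, r sin θ) = (-43.160388, -41.679502)
h = r sin θ − e = -41.679502 − 16 = -57.679502
x = r cos θ + √(L² − h²) = -43.160388 + 204.002635 = 160.842247
dx/dθ = −r sin θ − h·r cos θ/√(L² − h²) (θ in radians; h = -57.679502) = 29.476377

x = 160.8422, dx/dθ = 29.4764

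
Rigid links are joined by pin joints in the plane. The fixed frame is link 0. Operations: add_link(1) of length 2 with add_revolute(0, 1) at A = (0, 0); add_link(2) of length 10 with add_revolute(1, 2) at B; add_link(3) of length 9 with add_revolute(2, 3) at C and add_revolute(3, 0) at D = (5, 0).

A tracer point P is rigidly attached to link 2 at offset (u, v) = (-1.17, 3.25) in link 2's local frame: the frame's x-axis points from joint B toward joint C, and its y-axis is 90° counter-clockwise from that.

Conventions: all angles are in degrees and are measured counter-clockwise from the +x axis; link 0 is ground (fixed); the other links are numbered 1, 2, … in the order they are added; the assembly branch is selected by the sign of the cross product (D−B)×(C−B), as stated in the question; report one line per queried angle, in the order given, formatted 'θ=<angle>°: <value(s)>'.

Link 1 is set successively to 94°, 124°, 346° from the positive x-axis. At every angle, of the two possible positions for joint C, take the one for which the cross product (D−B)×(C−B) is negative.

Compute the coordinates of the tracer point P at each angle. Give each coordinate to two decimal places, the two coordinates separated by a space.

A=(0,0), D=(5.00,0)
θ=94°: B = A + 2.00·(cos94°, sin94°) = (-0.1395, 1.9951)
θ=94°: |BD| = 5.5132
θ=94°: circle(B,10.00) ∩ circle(D,9.00): a=4.4797, h=8.9405
θ=94°:   candidates: C₊=(7.2720,8.7085) cross=49.290; C₋=(0.8012,-7.9605) cross=-49.290
θ=94°:   branch - wants cross < 0 → take C=(0.8012,-7.9605) (cross=-49.290)
θ=94°: ex = (C−B)/|BC| = (0.0941,-0.9956); ey = (0.9956,0.0941)
θ=94°: P = B + -1.17·ex + 3.25·ey = (2.9860,3.4657)
θ=124°: B = A + 2.00·(cos124°, sin124°) = (-1.1184, 1.6581)
θ=124°: |BD| = 6.3391
θ=124°: circle(B,10.00) ∩ circle(D,9.00): a=4.6682, h=8.8435
θ=124°:   candidates: C₊=(5.7004,8.9727) cross=56.060; C₋=(1.0741,-8.0986) cross=-56.060
θ=124°:   branch - wants cross < 0 → take C=(1.0741,-8.0986) (cross=-56.060)
θ=124°: ex = (C−B)/|BC| = (0.2193,-0.9757); ey = (0.9757,0.2193)
θ=124°: P = B + -1.17·ex + 3.25·ey = (1.7960,3.5122)
θ=346°: B = A + 2.00·(cos346°, sin346°) = (1.9406, -0.4838)
θ=346°: |BD| = 3.0974
θ=346°: circle(B,10.00) ∩ circle(D,9.00): a=4.6158, h=8.8710
θ=346°:   candidates: C₊=(5.1140,8.9993) cross=27.477; C₋=(7.8854,-8.5249) cross=-27.477
θ=346°:   branch - wants cross < 0 → take C=(7.8854,-8.5249) (cross=-27.477)
θ=346°: ex = (C−B)/|BC| = (0.5945,-0.8041); ey = (0.8041,0.5945)
θ=346°: P = B + -1.17·ex + 3.25·ey = (3.8584,2.3890)

θ=94°: 2.99 3.47
θ=124°: 1.80 3.51
θ=346°: 3.86 2.39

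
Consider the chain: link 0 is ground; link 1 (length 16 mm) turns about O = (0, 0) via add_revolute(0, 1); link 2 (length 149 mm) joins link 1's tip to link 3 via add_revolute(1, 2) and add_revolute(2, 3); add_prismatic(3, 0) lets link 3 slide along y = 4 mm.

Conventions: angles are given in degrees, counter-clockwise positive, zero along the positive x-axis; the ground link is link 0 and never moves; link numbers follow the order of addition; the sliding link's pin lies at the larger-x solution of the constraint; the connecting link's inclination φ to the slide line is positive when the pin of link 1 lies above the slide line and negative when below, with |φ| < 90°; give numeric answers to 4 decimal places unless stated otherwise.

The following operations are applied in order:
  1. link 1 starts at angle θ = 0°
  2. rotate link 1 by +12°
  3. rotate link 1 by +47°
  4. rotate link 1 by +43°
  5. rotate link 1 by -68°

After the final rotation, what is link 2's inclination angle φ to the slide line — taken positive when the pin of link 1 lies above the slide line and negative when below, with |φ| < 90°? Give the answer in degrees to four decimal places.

geometry: r = 16 mm, L = 149 mm, e = 4 mm; θ starts at 0°
rotate link 1 by +12°: θ ← 0° +12° = 12°
rotate link 1 by +47°: θ ← 12° +47° = 59°
rotate link 1 by +43°: θ ← 59° +43° = 102°
rotate link 1 by -68°: θ ← 102° -68° = 34°
h = r sin θ − e = 8.947086 − 4 = 4.947086
sin φ = h / L = 4.947086 / 149 = 0.03320192
φ = arcsin(0.03320192) = 1.902680°

1.9027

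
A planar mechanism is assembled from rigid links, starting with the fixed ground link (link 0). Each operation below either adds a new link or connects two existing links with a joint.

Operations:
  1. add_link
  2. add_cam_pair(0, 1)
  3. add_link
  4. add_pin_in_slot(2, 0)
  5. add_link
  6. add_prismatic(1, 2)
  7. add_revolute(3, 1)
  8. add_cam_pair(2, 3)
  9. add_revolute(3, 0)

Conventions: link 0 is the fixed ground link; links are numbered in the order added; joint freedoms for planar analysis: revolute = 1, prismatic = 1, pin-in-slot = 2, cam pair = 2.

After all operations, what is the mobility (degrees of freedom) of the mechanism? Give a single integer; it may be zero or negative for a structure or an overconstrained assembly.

ground; <1,0,0>
#1 <2,0,0>
C:0↔1 J2 <2,0,1>
#2 <3,0,1>
PS:2↔0 J2 <3,0,2>
#3 <4,0,2>
P:1↔2 J1 <4,1,2>
R:3↔1 J1 <4,2,2>
C:2↔3 J2 <4,2,3>
R:3↔0 J1 <4,3,3>
3×3 − 2×3 − 1×3 = 0

M = 0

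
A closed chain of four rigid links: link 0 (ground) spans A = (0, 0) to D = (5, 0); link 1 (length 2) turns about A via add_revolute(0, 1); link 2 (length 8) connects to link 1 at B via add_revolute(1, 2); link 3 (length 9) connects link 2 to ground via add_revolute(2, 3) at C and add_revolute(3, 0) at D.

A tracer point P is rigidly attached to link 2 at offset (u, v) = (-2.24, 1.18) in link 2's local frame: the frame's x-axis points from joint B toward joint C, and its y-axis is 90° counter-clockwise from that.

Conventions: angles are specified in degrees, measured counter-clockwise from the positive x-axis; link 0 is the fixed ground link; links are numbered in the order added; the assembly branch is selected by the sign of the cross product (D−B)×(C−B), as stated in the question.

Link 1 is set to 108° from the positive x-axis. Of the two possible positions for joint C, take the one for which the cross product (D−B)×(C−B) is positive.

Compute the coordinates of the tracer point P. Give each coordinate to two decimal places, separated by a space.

A=(0,0), D=(5.00,0)
B = A + 2.00·(cos108°, sin108°) = (-0.6180, 1.9021)
|BD| = 5.9313
circle(B,8.00) ∩ circle(D,9.00): a=1.5326, h=7.8518
  candidates: C₊=(3.3516,8.8478) cross=46.572; C₋=(-1.6844,-6.0265) cross=-46.572
  branch + wants cross > 0 → take C=(3.3516,8.8478) (cross=46.572)
ex = (C−B)/|BC| = (0.4962,0.8682); ey = (-0.8682,0.4962)
P = B + -2.24·ex + 1.18·ey = (-2.7540,0.5429)

-2.75 0.54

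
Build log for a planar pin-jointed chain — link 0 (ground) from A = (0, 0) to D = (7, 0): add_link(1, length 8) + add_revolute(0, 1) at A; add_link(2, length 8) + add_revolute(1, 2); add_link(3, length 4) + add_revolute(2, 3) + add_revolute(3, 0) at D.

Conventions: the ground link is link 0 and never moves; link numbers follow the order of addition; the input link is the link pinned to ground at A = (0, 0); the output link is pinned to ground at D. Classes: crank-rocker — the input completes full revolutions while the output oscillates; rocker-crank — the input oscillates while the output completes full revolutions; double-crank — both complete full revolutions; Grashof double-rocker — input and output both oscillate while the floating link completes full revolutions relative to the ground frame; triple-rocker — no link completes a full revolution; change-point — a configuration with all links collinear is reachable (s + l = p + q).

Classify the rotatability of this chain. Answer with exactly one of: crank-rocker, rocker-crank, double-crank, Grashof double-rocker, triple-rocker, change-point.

lengths: ground=7, input=8, coupler=8, output=4
sorted: s=4 (shortest), l=8 (longest), p+q=15
s + l = 12 vs p + q = 15
s + l < p + q (Grashof) with shortest = output link → rocker-crank

rocker-crank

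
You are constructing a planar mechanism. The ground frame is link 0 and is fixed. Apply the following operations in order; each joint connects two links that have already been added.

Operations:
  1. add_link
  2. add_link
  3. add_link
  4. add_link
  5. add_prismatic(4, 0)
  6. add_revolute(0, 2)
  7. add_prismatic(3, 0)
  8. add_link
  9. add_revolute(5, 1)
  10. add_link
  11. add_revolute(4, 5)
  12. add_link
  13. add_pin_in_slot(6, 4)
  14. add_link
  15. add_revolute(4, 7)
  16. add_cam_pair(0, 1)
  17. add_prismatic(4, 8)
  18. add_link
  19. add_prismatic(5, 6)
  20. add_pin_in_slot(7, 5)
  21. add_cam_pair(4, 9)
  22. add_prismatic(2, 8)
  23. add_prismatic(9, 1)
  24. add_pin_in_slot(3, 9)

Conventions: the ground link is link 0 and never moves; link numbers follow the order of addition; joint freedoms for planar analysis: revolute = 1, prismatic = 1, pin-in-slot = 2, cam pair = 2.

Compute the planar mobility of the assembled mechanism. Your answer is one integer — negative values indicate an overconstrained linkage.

link 0 = ground. State L|J1|J2 = 1|0|0
+link1  2|0|0
+link2  3|0|0
+link3  4|0|0
+link4  5|0|0
P(4,0) f=1→J1  5|1|0
R(0,2) f=1→J1  5|2|0
P(3,0) f=1→J1  5|3|0
+link5  6|3|0
R(5,1) f=1→J1  6|4|0
+link6  7|4|0
R(4,5) f=1→J1  7|5|0
+link7  8|5|0
PS(6,4) f=2→J2  8|5|1
+link8  9|5|1
R(4,7) f=1→J1  9|6|1
C(0,1) f=2→J2  9|6|2
P(4,8) f=1→J1  9|7|2
+link9  10|7|2
P(5,6) f=1→J1  10|8|2
PS(7,5) f=2→J2  10|8|3
C(4,9) f=2→J2  10|8|4
P(2,8) f=1→J1  10|9|4
P(9,1) f=1→J1  10|10|4
PS(3,9) f=2→J2  10|10|5
M = 3(10−1)−2·10−5 = 27−20−5 = 2

M = 2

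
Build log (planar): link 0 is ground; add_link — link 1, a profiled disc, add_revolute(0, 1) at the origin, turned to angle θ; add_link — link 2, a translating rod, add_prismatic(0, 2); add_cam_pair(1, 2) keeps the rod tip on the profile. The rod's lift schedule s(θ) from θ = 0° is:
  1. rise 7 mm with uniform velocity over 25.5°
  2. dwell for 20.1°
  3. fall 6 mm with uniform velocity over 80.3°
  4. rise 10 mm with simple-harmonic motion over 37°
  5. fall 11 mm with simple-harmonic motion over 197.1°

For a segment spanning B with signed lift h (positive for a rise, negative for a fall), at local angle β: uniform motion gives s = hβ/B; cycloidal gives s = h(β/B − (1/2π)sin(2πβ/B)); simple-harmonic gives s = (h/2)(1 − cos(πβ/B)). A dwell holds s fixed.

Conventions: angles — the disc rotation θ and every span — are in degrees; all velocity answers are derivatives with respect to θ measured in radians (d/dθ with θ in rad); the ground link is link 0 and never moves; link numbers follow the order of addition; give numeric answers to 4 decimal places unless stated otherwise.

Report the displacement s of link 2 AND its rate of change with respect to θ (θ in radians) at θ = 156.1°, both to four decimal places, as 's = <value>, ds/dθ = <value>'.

seg 1 [0°–25.5°] uniform, h=7: full span → s += 7 → s = 7.0000
seg 2 [25.5°–45.6°] dwell: s stays 7.0000
seg 3 [45.6°–125.9°] uniform, h=-6: full span → s += -6 → s = 1.0000
seg 4 [125.9°–162.9°] simple-harmonic, h=10: θ=156.1° here. β=30.2, B=37. 10/2·(1 − cos(π·0.8162)) = 9.1895 → s = 10.1895
velocity in seg [125.9°–162.9°] (simple-harmonic), θ in radians: β = 30.2° = 0.5271 rad, B = 37° = 0.6458 rad; ds/dθ = (πh/(2B)) sin(πβ/B) = (π·10/(2·0.6458)) sin(π·0.8162) = 13.276832 mm/rad

s = 10.1895, ds/dθ = 13.2768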